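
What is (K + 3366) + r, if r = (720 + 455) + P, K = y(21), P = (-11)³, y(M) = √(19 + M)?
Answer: 3210 + 2*√10 ≈ 3216.3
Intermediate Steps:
P = -1331
K = 2*√10 (K = √(19 + 21) = √40 = 2*√10 ≈ 6.3246)
r = -156 (r = (720 + 455) - 1331 = 1175 - 1331 = -156)
(K + 3366) + r = (2*√10 + 3366) - 156 = (3366 + 2*√10) - 156 = 3210 + 2*√10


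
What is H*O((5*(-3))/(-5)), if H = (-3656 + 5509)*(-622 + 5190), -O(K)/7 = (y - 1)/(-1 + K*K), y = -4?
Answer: 37032205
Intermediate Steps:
O(K) = 35/(-1 + K²) (O(K) = -7*(-4 - 1)/(-1 + K*K) = -(-35)/(-1 + K²) = 35/(-1 + K²))
H = 8464504 (H = 1853*4568 = 8464504)
H*O((5*(-3))/(-5)) = 8464504*(35/(-1 + ((5*(-3))/(-5))²)) = 8464504*(35/(-1 + (-15*(-⅕))²)) = 8464504*(35/(-1 + 3²)) = 8464504*(35/(-1 + 9)) = 8464504*(35/8) = 37032205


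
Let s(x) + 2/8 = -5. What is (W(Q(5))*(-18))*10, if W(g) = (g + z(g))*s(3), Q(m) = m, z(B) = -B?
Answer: 0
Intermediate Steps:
s(x) = -21/4 (s(x) = -1/4 - 5 = -21/4)
W(g) = 0 (W(g) = (g - g)*(-21/4) = 0*(-21/4) = 0)
(W(Q(5))*(-18))*10 = (0*(-18))*10 = 0*10 = 0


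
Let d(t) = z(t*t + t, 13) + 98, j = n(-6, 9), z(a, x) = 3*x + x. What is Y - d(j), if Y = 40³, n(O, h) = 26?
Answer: 63850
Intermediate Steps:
z(a, x) = 4*x
j = 26
d(t) = 150 (d(t) = 4*13 + 98 = 52 + 98 = 150)
Y = 64000
Y - d(j) = 64000 - 1*150 = 64000 - 150 = 63850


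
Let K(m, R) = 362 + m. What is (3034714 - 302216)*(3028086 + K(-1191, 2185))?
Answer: 8271973697986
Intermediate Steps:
(3034714 - 302216)*(3028086 + K(-1191, 2185)) = (3034714 - 302216)*(3028086 + (362 - 1191)) = 2732498*(3028086 - 829) = 2732498*3027257 = 8271973697986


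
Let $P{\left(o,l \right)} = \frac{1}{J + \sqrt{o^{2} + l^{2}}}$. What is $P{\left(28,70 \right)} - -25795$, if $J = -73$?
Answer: $\frac{9157298}{355} + \frac{14 \sqrt{29}}{355} \approx 25795.0$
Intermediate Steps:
$P{\left(o,l \right)} = \frac{1}{-73 + \sqrt{l^{2} + o^{2}}}$ ($P{\left(o,l \right)} = \frac{1}{-73 + \sqrt{o^{2} + l^{2}}} = \frac{1}{-73 + \sqrt{l^{2} + o^{2}}}$)
$P{\left(28,70 \right)} - -25795 = \frac{1}{-73 + \sqrt{70^{2} + 28^{2}}} - -25795 = \frac{1}{-73 + \sqrt{4900 + 784}} + 25795 = \frac{1}{-73 + \sqrt{5684}} + 25795 = \frac{1}{-73 + 14 \sqrt{29}} + 25795 = 25795 + \frac{1}{-73 + 14 \sqrt{29}}$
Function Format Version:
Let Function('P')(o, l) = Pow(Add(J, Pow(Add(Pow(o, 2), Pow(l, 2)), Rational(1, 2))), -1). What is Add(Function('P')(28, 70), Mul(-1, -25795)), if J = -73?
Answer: Add(Rational(9157298, 355), Mul(Rational(14, 355), Pow(29, Rational(1, 2)))) ≈ 25795.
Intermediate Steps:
Function('P')(o, l) = Pow(Add(-73, Pow(Add(Pow(l, 2), Pow(o, 2)), Rational(1, 2))), -1) (Function('P')(o, l) = Pow(Add(-73, Pow(Add(Pow(o, 2), Pow(l, 2)), Rational(1, 2))), -1) = Pow(Add(-73, Pow(Add(Pow(l, 2), Pow(o, 2)), Rational(1, 2))), -1))
Add(Function('P')(28, 70), Mul(-1, -25795)) = Add(Pow(Add(-73, Pow(Add(Pow(70, 2), Pow(28, 2)), Rational(1, 2))), -1), Mul(-1, -25795)) = Add(Pow(Add(-73, Pow(Add(4900, 784), Rational(1, 2))), -1), 25795) = Add(Pow(Add(-73, Pow(5684, Rational(1, 2))), -1), 25795) = Add(Pow(Add(-73, Mul(14, Pow(29, Rational(1, 2)))), -1), 25795) = Add(25795, Pow(Add(-73, Mul(14, Pow(29, Rational(1, 2)))), -1))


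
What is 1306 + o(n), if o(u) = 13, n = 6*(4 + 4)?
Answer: 1319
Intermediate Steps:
n = 48 (n = 6*8 = 48)
1306 + o(n) = 1306 + 13 = 1319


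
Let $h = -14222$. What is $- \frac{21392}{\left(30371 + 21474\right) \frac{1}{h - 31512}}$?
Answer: $\frac{978341728}{51845} \approx 18871.0$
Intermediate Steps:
$- \frac{21392}{\left(30371 + 21474\right) \frac{1}{h - 31512}} = - \frac{21392}{\left(30371 + 21474\right) \frac{1}{-14222 - 31512}} = - \frac{21392}{51845 \frac{1}{-45734}} = - \frac{21392}{51845 \left(- \frac{1}{45734}\right)} = - \frac{21392}{- \frac{51845}{45734}} = \left(-21392\right) \left(- \frac{45734}{51845}\right) = \frac{978341728}{51845}$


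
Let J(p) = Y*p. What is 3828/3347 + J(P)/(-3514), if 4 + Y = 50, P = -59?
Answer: 11267675/5880679 ≈ 1.9160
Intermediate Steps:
Y = 46 (Y = -4 + 50 = 46)
J(p) = 46*p
3828/3347 + J(P)/(-3514) = 3828/3347 + (46*(-59))/(-3514) = 3828*(1/3347) - 2714*(-1/3514) = 3828/3347 + 1357/1757 = 11267675/5880679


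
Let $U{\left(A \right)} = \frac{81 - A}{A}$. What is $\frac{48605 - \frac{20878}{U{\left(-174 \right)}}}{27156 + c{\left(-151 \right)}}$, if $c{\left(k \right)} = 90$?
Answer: $\frac{1780783}{771970} \approx 2.3068$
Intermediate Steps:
$U{\left(A \right)} = \frac{81 - A}{A}$
$\frac{48605 - \frac{20878}{U{\left(-174 \right)}}}{27156 + c{\left(-151 \right)}} = \frac{48605 - \frac{20878}{\frac{1}{-174} \left(81 - -174\right)}}{27156 + 90} = \frac{48605 - \frac{20878}{\left(- \frac{1}{174}\right) \left(81 + 174\right)}}{27246} = \left(48605 - \frac{20878}{\left(- \frac{1}{174}\right) 255}\right) \frac{1}{27246} = \left(48605 - \frac{20878}{- \frac{85}{58}}\right) \frac{1}{27246} = \left(48605 - - \frac{1210924}{85}\right) \frac{1}{27246} = \left(48605 + \frac{1210924}{85}\right) \frac{1}{27246} = \frac{5342349}{85} \cdot \frac{1}{27246} = \frac{1780783}{771970}$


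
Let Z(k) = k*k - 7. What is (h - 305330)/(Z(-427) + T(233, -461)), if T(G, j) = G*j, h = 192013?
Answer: -113317/74909 ≈ -1.5127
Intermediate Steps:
Z(k) = -7 + k² (Z(k) = k² - 7 = -7 + k²)
(h - 305330)/(Z(-427) + T(233, -461)) = (192013 - 305330)/((-7 + (-427)²) + 233*(-461)) = -113317/((-7 + 182329) - 107413) = -113317/(182322 - 107413) = -113317/74909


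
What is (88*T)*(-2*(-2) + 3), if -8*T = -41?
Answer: 3157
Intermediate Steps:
T = 41/8 (T = -⅛*(-41) = 41/8 ≈ 5.1250)
(88*T)*(-2*(-2) + 3) = (88*(41/8))*(-2*(-2) + 3) = 451*(4 + 3) = 451*7 = 3157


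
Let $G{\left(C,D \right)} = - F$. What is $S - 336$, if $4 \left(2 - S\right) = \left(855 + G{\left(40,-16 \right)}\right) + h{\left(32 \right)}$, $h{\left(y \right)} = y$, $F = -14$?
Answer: $- \frac{2237}{4} \approx -559.25$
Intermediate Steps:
$G{\left(C,D \right)} = 14$ ($G{\left(C,D \right)} = \left(-1\right) \left(-14\right) = 14$)
$S = - \frac{893}{4}$ ($S = 2 - \frac{\left(855 + 14\right) + 32}{4} = 2 - \frac{869 + 32}{4} = 2 - \frac{901}{4} = - \frac{893}{4} \approx -223.25$)
$S - 336 = - \frac{893}{4} - 336 = - \frac{2237}{4}$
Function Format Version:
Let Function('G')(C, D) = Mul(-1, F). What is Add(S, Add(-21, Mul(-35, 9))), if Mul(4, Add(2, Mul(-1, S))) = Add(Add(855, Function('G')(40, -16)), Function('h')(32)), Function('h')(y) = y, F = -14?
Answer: Rational(-2237, 4) ≈ -559.25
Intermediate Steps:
Function('G')(C, D) = 14 (Function('G')(C, D) = Mul(-1, -14) = 14)
S = Rational(-893, 4) (S = Add(2, Mul(Rational(-1, 4), Add(Add(855, 14), 32))) = Add(2, Mul(Rational(-1, 4), Add(869, 32))) = Add(2, Mul(Rational(-1, 4), 901)) = Add(2, Rational(-901, 4)) = Rational(-893, 4) ≈ -223.25)
Add(S, Add(-21, Mul(-35, 9))) = Add(Rational(-893, 4), Add(-21, Mul(-35, 9))) = Add(Rational(-893, 4), Add(-21, -315)) = Add(Rational(-893, 4), -336) = Rational(-2237, 4)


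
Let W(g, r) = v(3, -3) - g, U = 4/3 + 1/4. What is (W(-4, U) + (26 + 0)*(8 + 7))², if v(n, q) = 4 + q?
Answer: 156025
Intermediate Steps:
U = 19/12 (U = 4*(⅓) + 1*(¼) = 4/3 + ¼ = 19/12 ≈ 1.5833)
W(g, r) = 1 - g (W(g, r) = (4 - 3) - g = 1 - g)
(W(-4, U) + (26 + 0)*(8 + 7))² = ((1 - 1*(-4)) + (26 + 0)*(8 + 7))² = ((1 + 4) + 26*15)² = (5 + 390)² = 395² = 156025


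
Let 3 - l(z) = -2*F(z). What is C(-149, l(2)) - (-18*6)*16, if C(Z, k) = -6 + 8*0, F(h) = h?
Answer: 1722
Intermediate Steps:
l(z) = 3 + 2*z (l(z) = 3 - (-2)*z = 3 + 2*z)
C(Z, k) = -6 (C(Z, k) = -6 + 0 = -6)
C(-149, l(2)) - (-18*6)*16 = -6 - (-18*6)*16 = -6 - (-108)*16 = -6 - 1*(-1728) = -6 + 1728 = 1722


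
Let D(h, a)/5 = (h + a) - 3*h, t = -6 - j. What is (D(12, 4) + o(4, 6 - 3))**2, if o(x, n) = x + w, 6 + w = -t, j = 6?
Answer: 8100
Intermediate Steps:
t = -12 (t = -6 - 1*6 = -6 - 6 = -12)
w = 6 (w = -6 - 1*(-12) = -6 + 12 = 6)
D(h, a) = -10*h + 5*a (D(h, a) = 5*((h + a) - 3*h) = 5*((a + h) - 3*h) = 5*(a - 2*h) = -10*h + 5*a)
o(x, n) = 6 + x (o(x, n) = x + 6 = 6 + x)
(D(12, 4) + o(4, 6 - 3))**2 = ((-10*12 + 5*4) + (6 + 4))**2 = ((-120 + 20) + 10)**2 = (-100 + 10)**2 = (-90)**2 = 8100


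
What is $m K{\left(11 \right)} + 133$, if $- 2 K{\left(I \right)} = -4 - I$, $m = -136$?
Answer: $-887$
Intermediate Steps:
$K{\left(I \right)} = 2 + \frac{I}{2}$ ($K{\left(I \right)} = - \frac{-4 - I}{2} = 2 + \frac{I}{2}$)
$m K{\left(11 \right)} + 133 = - 136 \left(2 + \frac{1}{2} \cdot 11\right) + 133 = - 136 \left(2 + \frac{11}{2}\right) + 133 = \left(-136\right) \frac{15}{2} + 133 = -1020 + 133 = -887$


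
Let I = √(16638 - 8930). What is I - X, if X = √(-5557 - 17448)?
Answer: 2*√1927 - I*√23005 ≈ 87.795 - 151.67*I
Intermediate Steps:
I = 2*√1927 (I = √7708 = 2*√1927 ≈ 87.795)
X = I*√23005 (X = √(-23005) = I*√23005 ≈ 151.67*I)
I - X = 2*√1927 - I*√23005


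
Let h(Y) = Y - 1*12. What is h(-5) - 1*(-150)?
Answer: 133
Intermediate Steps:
h(Y) = -12 + Y (h(Y) = Y - 12 = -12 + Y)
h(-5) - 1*(-150) = (-12 - 5) - 1*(-150) = -17 + 150 = 133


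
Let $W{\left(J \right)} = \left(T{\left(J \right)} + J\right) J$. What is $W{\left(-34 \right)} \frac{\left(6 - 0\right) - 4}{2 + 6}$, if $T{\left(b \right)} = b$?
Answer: $578$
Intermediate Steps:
$W{\left(J \right)} = 2 J^{2}$ ($W{\left(J \right)} = \left(J + J\right) J = 2 J J = 2 J^{2}$)
$W{\left(-34 \right)} \frac{\left(6 - 0\right) - 4}{2 + 6} = 2 \left(-34\right)^{2} \frac{\left(6 - 0\right) - 4}{2 + 6} = 2 \cdot 1156 \frac{\left(6 + 0\right) - 4}{8} = 2312 \left(6 - 4\right) \frac{1}{8} = 2312 \cdot 2 \cdot \frac{1}{8} = 2312 \cdot \frac{1}{4} = 578$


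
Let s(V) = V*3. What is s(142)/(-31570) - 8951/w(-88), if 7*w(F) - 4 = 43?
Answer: -989050756/741895 ≈ -1333.1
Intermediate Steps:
w(F) = 47/7 (w(F) = 4/7 + (⅐)*43 = 4/7 + 43/7 = 47/7)
s(V) = 3*V
s(142)/(-31570) - 8951/w(-88) = (3*142)/(-31570) - 8951/47/7 = 426*(-1/31570) - 8951*7/47 = -213/15785 - 62657/47 = -989050756/741895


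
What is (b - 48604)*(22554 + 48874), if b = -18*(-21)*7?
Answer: -3282688024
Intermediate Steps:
b = 2646 (b = 378*7 = 2646)
(b - 48604)*(22554 + 48874) = (2646 - 48604)*(22554 + 48874) = -45958*71428 = -3282688024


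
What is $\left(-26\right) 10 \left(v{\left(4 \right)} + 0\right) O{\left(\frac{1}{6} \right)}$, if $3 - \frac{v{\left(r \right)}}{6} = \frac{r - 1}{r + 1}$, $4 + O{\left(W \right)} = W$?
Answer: $14352$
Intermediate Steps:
$O{\left(W \right)} = -4 + W$
$v{\left(r \right)} = 18 - \frac{6 \left(-1 + r\right)}{1 + r}$ ($v{\left(r \right)} = 18 - 6 \frac{r - 1}{r + 1} = 18 - 6 \frac{-1 + r}{1 + r} = 18 - \frac{6 \left(-1 + r\right)}{1 + r}$)
$\left(-26\right) 10 \left(v{\left(4 \right)} + 0\right) O{\left(\frac{1}{6} \right)} = \left(-26\right) 10 \left(\frac{12 \left(2 + 4\right)}{1 + 4} + 0\right) \left(-4 + \frac{1}{6}\right) = - 260 \left(12 \cdot \frac{1}{5} \cdot 6 + 0\right) \left(-4 + \frac{1}{6}\right) = - 260 \left(12 \cdot \frac{1}{5} \cdot 6 + 0\right) \left(- \frac{23}{6}\right) = - 260 \left(\frac{72}{5} + 0\right) \left(- \frac{23}{6}\right) = - 260 \cdot \frac{72}{5} \left(- \frac{23}{6}\right) = \left(-260\right) \left(- \frac{276}{5}\right) = 14352$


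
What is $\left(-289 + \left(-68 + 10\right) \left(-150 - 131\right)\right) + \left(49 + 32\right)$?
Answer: $16090$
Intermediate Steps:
$\left(-289 + \left(-68 + 10\right) \left(-150 - 131\right)\right) + \left(49 + 32\right) = \left(-289 - -16298\right) + 81 = \left(-289 + 16298\right) + 81 = 16009 + 81 = 16090$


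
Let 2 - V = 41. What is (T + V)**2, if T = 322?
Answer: 80089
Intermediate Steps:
V = -39 (V = 2 - 1*41 = 2 - 41 = -39)
(T + V)**2 = (322 - 39)**2 = 283**2 = 80089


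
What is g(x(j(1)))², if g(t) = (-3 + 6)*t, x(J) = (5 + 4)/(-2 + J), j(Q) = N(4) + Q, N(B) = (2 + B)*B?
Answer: 729/529 ≈ 1.3781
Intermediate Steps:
N(B) = B*(2 + B)
j(Q) = 24 + Q (j(Q) = 4*(2 + 4) + Q = 4*6 + Q = 24 + Q)
x(J) = 9/(-2 + J)
g(t) = 3*t
g(x(j(1)))² = (3*(9/(-2 + (24 + 1))))² = (3*(9/(-2 + 25)))² = (3*(9/23))² = (27/23)² = 729/529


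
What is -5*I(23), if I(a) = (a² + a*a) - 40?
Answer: -5090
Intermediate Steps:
I(a) = -40 + 2*a² (I(a) = (a² + a²) - 40 = 2*a² - 40 = -40 + 2*a²)
-5*I(23) = -5*(-40 + 2*23²) = -5*(-40 + 2*529) = -5*(-40 + 1058) = -5*1018 = -5090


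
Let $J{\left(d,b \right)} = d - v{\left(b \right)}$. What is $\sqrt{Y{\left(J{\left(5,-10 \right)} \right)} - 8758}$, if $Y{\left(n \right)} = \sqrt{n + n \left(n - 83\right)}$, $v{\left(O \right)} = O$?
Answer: $\sqrt{-8758 + i \sqrt{1005}} \approx 0.1694 + 93.584 i$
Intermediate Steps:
$J{\left(d,b \right)} = d - b$
$Y{\left(n \right)} = \sqrt{n + n \left(-83 + n\right)}$
$\sqrt{Y{\left(J{\left(5,-10 \right)} \right)} - 8758} = \sqrt{\sqrt{\left(5 - -10\right) \left(-82 + \left(5 - -10\right)\right)} - 8758} = \sqrt{\sqrt{\left(5 + 10\right) \left(-82 + \left(5 + 10\right)\right)} - 8758} = \sqrt{\sqrt{15 \left(-82 + 15\right)} - 8758} = \sqrt{\sqrt{15 \left(-67\right)} - 8758} = \sqrt{\sqrt{-1005} - 8758} = \sqrt{i \sqrt{1005} - 8758} = \sqrt{-8758 + i \sqrt{1005}}$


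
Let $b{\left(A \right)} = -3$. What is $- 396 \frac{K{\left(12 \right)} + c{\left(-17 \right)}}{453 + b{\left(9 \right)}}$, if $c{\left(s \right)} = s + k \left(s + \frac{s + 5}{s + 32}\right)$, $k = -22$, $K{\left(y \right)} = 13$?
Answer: $- \frac{42636}{125} \approx -341.09$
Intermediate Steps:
$c{\left(s \right)} = - 21 s - \frac{22 \left(5 + s\right)}{32 + s}$ ($c{\left(s \right)} = s - 22 \left(s + \frac{s + 5}{s + 32}\right) = s - 22 \left(s + \frac{5 + s}{32 + s}\right) = s - \left(22 s + \frac{22 \left(5 + s\right)}{32 + s}\right) = - 21 s - \frac{22 \left(5 + s\right)}{32 + s}$)
$- 396 \frac{K{\left(12 \right)} + c{\left(-17 \right)}}{453 + b{\left(9 \right)}} = - 396 \frac{13 + \frac{-110 - -11798 - 21 \left(-17\right)^{2}}{32 - 17}}{453 - 3} = - 396 \frac{13 + \frac{-110 + 11798 - 6069}{15}}{450} = - 396 \left(13 + \frac{-110 + 11798 - 6069}{15}\right) \frac{1}{450} = - 396 \left(13 + \frac{1}{15} \cdot 5619\right) \frac{1}{450} = - 396 \left(13 + \frac{1873}{5}\right) \frac{1}{450} = - 396 \cdot \frac{1938}{5} \cdot \frac{1}{450} = \left(-396\right) \frac{323}{375} = - \frac{42636}{125}$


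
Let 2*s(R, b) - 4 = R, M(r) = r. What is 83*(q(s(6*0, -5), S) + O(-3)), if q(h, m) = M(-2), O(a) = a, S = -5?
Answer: -415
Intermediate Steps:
s(R, b) = 2 + R/2
q(h, m) = -2
83*(q(s(6*0, -5), S) + O(-3)) = 83*(-2 - 3) = 83*(-5) = -415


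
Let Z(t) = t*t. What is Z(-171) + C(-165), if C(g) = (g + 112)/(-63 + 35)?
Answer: 818801/28 ≈ 29243.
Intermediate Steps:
C(g) = -4 - g/28 (C(g) = (112 + g)/(-28) = (112 + g)*(-1/28) = -4 - g/28)
Z(t) = t**2
Z(-171) + C(-165) = (-171)**2 + (-4 - 1/28*(-165)) = 29241 + (-4 + 165/28) = 29241 + 53/28 = 818801/28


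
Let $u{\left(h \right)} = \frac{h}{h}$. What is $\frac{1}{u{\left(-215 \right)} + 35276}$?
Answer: $\frac{1}{35277} \approx 2.8347 \cdot 10^{-5}$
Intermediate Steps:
$u{\left(h \right)} = 1$
$\frac{1}{u{\left(-215 \right)} + 35276} = \frac{1}{1 + 35276} = \frac{1}{35277}$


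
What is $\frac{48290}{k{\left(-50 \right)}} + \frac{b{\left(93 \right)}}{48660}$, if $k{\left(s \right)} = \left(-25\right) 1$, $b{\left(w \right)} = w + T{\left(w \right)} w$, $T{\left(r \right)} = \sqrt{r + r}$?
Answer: $- \frac{31330521}{16220} + \frac{31 \sqrt{186}}{16220} \approx -1931.6$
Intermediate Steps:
$T{\left(r \right)} = \sqrt{2} \sqrt{r}$ ($T{\left(r \right)} = \sqrt{2 r} = \sqrt{2} \sqrt{r}$)
$b{\left(w \right)} = w + \sqrt{2} w^{\frac{3}{2}}$ ($b{\left(w \right)} = w + \sqrt{2} \sqrt{w} w = w + \sqrt{2} w^{\frac{3}{2}}$)
$k{\left(s \right)} = -25$
$\frac{48290}{k{\left(-50 \right)}} + \frac{b{\left(93 \right)}}{48660} = \frac{48290}{-25} + \frac{93 + \sqrt{2} \cdot 93^{\frac{3}{2}}}{48660} = 48290 \left(- \frac{1}{25}\right) + \left(93 + \sqrt{2} \cdot 93 \sqrt{93}\right) \frac{1}{48660} = - \frac{9658}{5} + \left(93 + 93 \sqrt{186}\right) \frac{1}{48660} = - \frac{9658}{5} + \left(\frac{31}{16220} + \frac{31 \sqrt{186}}{16220}\right) = - \frac{31330521}{16220} + \frac{31 \sqrt{186}}{16220}$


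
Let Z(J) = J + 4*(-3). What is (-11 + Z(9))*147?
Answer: -2058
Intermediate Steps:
Z(J) = -12 + J (Z(J) = J - 12 = -12 + J)
(-11 + Z(9))*147 = (-11 + (-12 + 9))*147 = (-11 - 3)*147 = -14*147 = -2058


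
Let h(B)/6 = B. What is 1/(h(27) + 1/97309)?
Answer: 97309/15764059 ≈ 0.0061728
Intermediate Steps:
h(B) = 6*B
1/(h(27) + 1/97309) = 1/(6*27 + 1/97309) = 1/(162 + 1/97309) = 1/(15764059/97309) = 97309/15764059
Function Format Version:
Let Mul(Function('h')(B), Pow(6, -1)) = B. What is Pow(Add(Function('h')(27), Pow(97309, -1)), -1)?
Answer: Rational(97309, 15764059) ≈ 0.0061728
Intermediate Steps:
Function('h')(B) = Mul(6, B)
Pow(Add(Function('h')(27), Pow(97309, -1)), -1) = Pow(Add(Mul(6, 27), Pow(97309, -1)), -1) = Pow(Add(162, Rational(1, 97309)), -1) = Pow(Rational(15764059, 97309), -1) = Rational(97309, 15764059)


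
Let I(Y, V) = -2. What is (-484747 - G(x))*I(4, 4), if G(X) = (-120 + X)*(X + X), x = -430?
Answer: 1915494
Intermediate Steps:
G(X) = 2*X*(-120 + X) (G(X) = (-120 + X)*(2*X) = 2*X*(-120 + X))
(-484747 - G(x))*I(4, 4) = (-484747 - 2*(-430)*(-120 - 430))*(-2) = (-484747 - 2*(-430)*(-550))*(-2) = (-484747 - 1*473000)*(-2) = (-484747 - 473000)*(-2) = -957747*(-2) = 1915494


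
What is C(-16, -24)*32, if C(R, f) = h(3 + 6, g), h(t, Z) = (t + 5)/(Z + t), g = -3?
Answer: 224/3 ≈ 74.667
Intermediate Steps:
h(t, Z) = (5 + t)/(Z + t)
C(R, f) = 7/3 (C(R, f) = (5 + (3 + 6))/(-3 + (3 + 6)) = (5 + 9)/(-3 + 9) = 14/6 = (1/6)*14 = 7/3)
C(-16, -24)*32 = (7/3)*32 = 224/3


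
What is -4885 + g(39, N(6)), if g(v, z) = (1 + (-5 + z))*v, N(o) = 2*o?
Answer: -4573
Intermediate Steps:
g(v, z) = v*(-4 + z) (g(v, z) = (-4 + z)*v = v*(-4 + z))
-4885 + g(39, N(6)) = -4885 + 39*(-4 + 2*6) = -4885 + 39*(-4 + 12) = -4885 + 39*8 = -4885 + 312 = -4573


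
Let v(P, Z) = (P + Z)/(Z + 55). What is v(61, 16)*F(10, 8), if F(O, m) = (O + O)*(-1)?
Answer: -1540/71 ≈ -21.690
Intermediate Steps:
F(O, m) = -2*O (F(O, m) = (2*O)*(-1) = -2*O)
v(P, Z) = (P + Z)/(55 + Z)
v(61, 16)*F(10, 8) = ((61 + 16)/(55 + 16))*(-2*10) = (77/71)*(-20) = -1540/71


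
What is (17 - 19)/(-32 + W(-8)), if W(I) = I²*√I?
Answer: 1/528 + I*√2/132 ≈ 0.0018939 + 0.010714*I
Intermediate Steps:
W(I) = I^(5/2)
(17 - 19)/(-32 + W(-8)) = (17 - 19)/(-32 + (-8)^(5/2)) = -2/(-32 + 128*I*√2)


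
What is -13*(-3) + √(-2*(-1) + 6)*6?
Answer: 39 + 12*√2 ≈ 55.971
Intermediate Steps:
-13*(-3) + √(-2*(-1) + 6)*6 = 39 + √(2 + 6)*6 = 39 + √8*6 = 39 + (2*√2)*6 = 39 + 12*√2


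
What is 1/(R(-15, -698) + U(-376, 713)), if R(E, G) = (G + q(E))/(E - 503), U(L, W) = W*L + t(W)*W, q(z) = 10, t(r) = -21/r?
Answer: -259/69439887 ≈ -3.7298e-6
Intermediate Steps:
U(L, W) = -21 + L*W (U(L, W) = W*L + (-21/W)*W = L*W - 21 = -21 + L*W)
R(E, G) = (10 + G)/(-503 + E) (R(E, G) = (G + 10)/(E - 503) = (10 + G)/(-503 + E))
1/(R(-15, -698) + U(-376, 713)) = 1/((10 - 698)/(-503 - 15) + (-21 - 376*713)) = 1/(-688/(-518) + (-21 - 268088)) = 1/(-1/518*(-688) - 268109) = 1/(344/259 - 268109) = 1/(-69439887/259) = -259/69439887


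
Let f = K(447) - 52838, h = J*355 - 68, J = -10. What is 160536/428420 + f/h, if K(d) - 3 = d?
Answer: 2878110776/193752945 ≈ 14.855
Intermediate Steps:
K(d) = 3 + d
h = -3618 (h = -10*355 - 68 = -3550 - 68 = -3618)
f = -52388 (f = (3 + 447) - 52838 = 450 - 52838 = -52388)
160536/428420 + f/h = 160536/428420 - 52388/(-3618) = 160536*(1/428420) - 52388*(-1/3618) = 40134/107105 + 26194/1809 = 2878110776/193752945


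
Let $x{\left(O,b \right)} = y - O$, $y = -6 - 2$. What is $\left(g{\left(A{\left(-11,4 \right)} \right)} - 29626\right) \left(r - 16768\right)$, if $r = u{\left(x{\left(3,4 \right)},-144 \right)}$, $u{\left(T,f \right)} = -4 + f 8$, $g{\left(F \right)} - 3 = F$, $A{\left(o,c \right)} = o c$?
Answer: $531751308$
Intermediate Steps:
$y = -8$ ($y = -6 - 2 = -8$)
$A{\left(o,c \right)} = c o$
$x{\left(O,b \right)} = -8 - O$
$g{\left(F \right)} = 3 + F$
$u{\left(T,f \right)} = -4 + 8 f$
$r = -1156$ ($r = -4 + 8 \left(-144\right) = -4 - 1152 = -1156$)
$\left(g{\left(A{\left(-11,4 \right)} \right)} - 29626\right) \left(r - 16768\right) = \left(\left(3 + 4 \left(-11\right)\right) - 29626\right) \left(-1156 - 16768\right) = \left(\left(3 - 44\right) - 29626\right) \left(-17924\right) = \left(-41 - 29626\right) \left(-17924\right) = \left(-29667\right) \left(-17924\right) = 531751308$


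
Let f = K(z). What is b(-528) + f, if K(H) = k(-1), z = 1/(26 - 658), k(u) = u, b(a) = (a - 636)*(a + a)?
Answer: 1229183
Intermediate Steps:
b(a) = 2*a*(-636 + a) (b(a) = (-636 + a)*(2*a) = 2*a*(-636 + a))
z = -1/632 (z = 1/(-632) = -1/632 ≈ -0.0015823)
K(H) = -1
f = -1
b(-528) + f = 2*(-528)*(-636 - 528) - 1 = 2*(-528)*(-1164) - 1 = 1229184 - 1 = 1229183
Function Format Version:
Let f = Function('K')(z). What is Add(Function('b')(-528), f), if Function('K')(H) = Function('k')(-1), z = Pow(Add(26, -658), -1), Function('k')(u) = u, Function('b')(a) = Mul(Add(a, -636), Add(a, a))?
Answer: 1229183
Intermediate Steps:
Function('b')(a) = Mul(2, a, Add(-636, a)) (Function('b')(a) = Mul(Add(-636, a), Mul(2, a)) = Mul(2, a, Add(-636, a)))
z = Rational(-1, 632) (z = Pow(-632, -1) = Rational(-1, 632) ≈ -0.0015823)
Function('K')(H) = -1
f = -1
Add(Function('b')(-528), f) = Add(Mul(2, -528, Add(-636, -528)), -1) = Add(Mul(2, -528, -1164), -1) = Add(1229184, -1) = 1229183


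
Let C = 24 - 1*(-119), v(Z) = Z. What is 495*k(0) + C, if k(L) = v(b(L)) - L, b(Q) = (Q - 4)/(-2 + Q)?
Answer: 1133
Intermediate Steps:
b(Q) = (-4 + Q)/(-2 + Q)
C = 143 (C = 24 + 119 = 143)
k(L) = -L + (-4 + L)/(-2 + L) (k(L) = (-4 + L)/(-2 + L) - L = -L + (-4 + L)/(-2 + L))
495*k(0) + C = 495*((-4 + 0 - 1*0*(-2 + 0))/(-2 + 0)) + 143 = 495*((-4 + 0 - 1*0*(-2))/(-2)) + 143 = 495*(-(-4 + 0 + 0)/2) + 143 = 495*(-½*(-4)) + 143 = 495*2 + 143 = 990 + 143 = 1133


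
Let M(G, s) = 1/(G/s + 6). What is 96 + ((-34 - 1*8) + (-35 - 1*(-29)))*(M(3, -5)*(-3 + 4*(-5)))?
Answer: 2704/9 ≈ 300.44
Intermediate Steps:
M(G, s) = 1/(6 + G/s)
96 + ((-34 - 1*8) + (-35 - 1*(-29)))*(M(3, -5)*(-3 + 4*(-5))) = 96 + ((-34 - 1*8) + (-35 - 1*(-29)))*((-5/(3 + 6*(-5)))*(-3 + 4*(-5))) = 96 + ((-34 - 8) + (-35 + 29))*((-5/(3 - 30))*(-3 - 20)) = 96 + (-42 - 6)*(-5/(-27)*(-23)) = 96 - 48*(-5*(-1/27))*(-23) = 96 - 80*(-23)/9 = 96 - 48*(-115/27) = 96 + 1840/9 = 2704/9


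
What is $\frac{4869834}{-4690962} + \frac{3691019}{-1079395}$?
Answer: $- \frac{3761817390118}{843900154665} \approx -4.4577$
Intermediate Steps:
$\frac{4869834}{-4690962} + \frac{3691019}{-1079395} = 4869834 \left(- \frac{1}{4690962}\right) + 3691019 \left(- \frac{1}{1079395}\right) = - \frac{811639}{781827} - \frac{3691019}{1079395} = - \frac{3761817390118}{843900154665}$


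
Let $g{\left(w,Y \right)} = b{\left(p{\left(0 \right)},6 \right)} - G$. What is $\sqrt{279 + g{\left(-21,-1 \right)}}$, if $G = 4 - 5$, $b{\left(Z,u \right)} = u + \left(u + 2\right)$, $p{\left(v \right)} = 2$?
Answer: $7 \sqrt{6} \approx 17.146$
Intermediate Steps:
$b{\left(Z,u \right)} = 2 + 2 u$ ($b{\left(Z,u \right)} = u + \left(2 + u\right) = 2 + 2 u$)
$G = -1$
$g{\left(w,Y \right)} = 15$ ($g{\left(w,Y \right)} = \left(2 + 2 \cdot 6\right) - -1 = \left(2 + 12\right) + 1 = 14 + 1 = 15$)
$\sqrt{279 + g{\left(-21,-1 \right)}} = \sqrt{279 + 15} = \sqrt{294} = 7 \sqrt{6}$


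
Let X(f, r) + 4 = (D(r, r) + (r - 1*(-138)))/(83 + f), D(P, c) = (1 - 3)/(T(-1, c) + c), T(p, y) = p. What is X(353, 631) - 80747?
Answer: -5545050053/68670 ≈ -80749.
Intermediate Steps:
D(P, c) = -2/(-1 + c) (D(P, c) = (1 - 3)/(-1 + c) = -2/(-1 + c))
X(f, r) = -4 + (138 + r - 2/(-1 + r))/(83 + f) (X(f, r) = -4 + (-2/(-1 + r) + (r - 1*(-138)))/(83 + f) = -4 + (-2/(-1 + r) + (r + 138))/(83 + f) = -4 + (-2/(-1 + r) + (138 + r))/(83 + f) = -4 + (138 + r - 2/(-1 + r))/(83 + f))
X(353, 631) - 80747 = (-2 - (-1 + 631)*(194 - 1*631 + 4*353))/((-1 + 631)*(83 + 353)) - 80747 = (-2 - 1*630*(194 - 631 + 1412))/(630*436) - 80747 = (1/630)*(1/436)*(-2 - 1*630*975) - 80747 = (1/630)*(1/436)*(-2 - 614250) - 80747 = (1/630)*(1/436)*(-614252) - 80747 = -153563/68670 - 80747 = -5545050053/68670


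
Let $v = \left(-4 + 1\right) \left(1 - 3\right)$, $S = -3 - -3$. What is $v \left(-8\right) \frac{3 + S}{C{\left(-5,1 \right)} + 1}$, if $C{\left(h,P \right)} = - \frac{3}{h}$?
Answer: $-90$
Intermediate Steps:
$S = 0$ ($S = -3 + 3 = 0$)
$v = 6$ ($v = \left(-3\right) \left(-2\right) = 6$)
$C{\left(h,P \right)} = - \frac{3}{h}$
$v \left(-8\right) \frac{3 + S}{C{\left(-5,1 \right)} + 1} = 6 \left(-8\right) \frac{3 + 0}{- \frac{3}{-5} + 1} = - 48 \frac{3}{\left(-3\right) \left(- \frac{1}{5}\right) + 1} = - 48 \frac{3}{\frac{3}{5} + 1} = - 48 \frac{3}{\frac{8}{5}} = - 48 \cdot 3 \cdot \frac{5}{8} = \left(-48\right) \frac{15}{8} = -90$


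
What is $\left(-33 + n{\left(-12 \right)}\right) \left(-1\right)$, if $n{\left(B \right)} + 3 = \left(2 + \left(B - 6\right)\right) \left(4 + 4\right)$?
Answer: $164$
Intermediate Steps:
$n{\left(B \right)} = -35 + 8 B$ ($n{\left(B \right)} = -3 + \left(2 + \left(B - 6\right)\right) \left(4 + 4\right) = -3 + \left(2 + \left(B - 6\right)\right) 8 = -3 + \left(2 + \left(-6 + B\right)\right) 8 = -3 + \left(-4 + B\right) 8 = -3 + \left(-32 + 8 B\right) = -35 + 8 B$)
$\left(-33 + n{\left(-12 \right)}\right) \left(-1\right) = \left(-33 + \left(-35 + 8 \left(-12\right)\right)\right) \left(-1\right) = \left(-33 - 131\right) \left(-1\right) = \left(-164\right) \left(-1\right) = 164$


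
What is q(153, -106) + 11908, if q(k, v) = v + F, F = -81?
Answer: 11721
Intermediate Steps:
q(k, v) = -81 + v (q(k, v) = v - 81 = -81 + v)
q(153, -106) + 11908 = (-81 - 106) + 11908 = -187 + 11908 = 11721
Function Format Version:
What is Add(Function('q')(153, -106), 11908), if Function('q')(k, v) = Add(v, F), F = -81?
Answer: 11721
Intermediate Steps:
Function('q')(k, v) = Add(-81, v) (Function('q')(k, v) = Add(v, -81) = Add(-81, v))
Add(Function('q')(153, -106), 11908) = Add(Add(-81, -106), 11908) = Add(-187, 11908) = 11721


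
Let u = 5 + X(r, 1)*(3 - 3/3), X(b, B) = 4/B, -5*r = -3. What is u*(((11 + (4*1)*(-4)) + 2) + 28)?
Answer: 325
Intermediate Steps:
r = ⅗ (r = -⅕*(-3) = ⅗ ≈ 0.60000)
u = 13 (u = 5 + (4/1)*(3 - 3/3) = 5 + (4*1)*(3 - 3/3) = 5 + 4*(3 - 1*1) = 5 + 4*(3 - 1) = 5 + 4*2 = 5 + 8 = 13)
u*(((11 + (4*1)*(-4)) + 2) + 28) = 13*(((11 + (4*1)*(-4)) + 2) + 28) = 13*(((11 + 4*(-4)) + 2) + 28) = 13*(((11 - 16) + 2) + 28) = 13*((-5 + 2) + 28) = 13*(-3 + 28) = 13*25 = 325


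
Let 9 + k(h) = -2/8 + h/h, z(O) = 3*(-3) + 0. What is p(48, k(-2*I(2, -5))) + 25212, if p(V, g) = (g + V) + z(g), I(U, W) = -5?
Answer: 100971/4 ≈ 25243.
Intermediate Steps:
z(O) = -9 (z(O) = -9 + 0 = -9)
k(h) = -33/4 (k(h) = -9 + (-2/8 + h/h) = -9 + (-2*1/8 + 1) = -9 + (-1/4 + 1) = -9 + 3/4 = -33/4)
p(V, g) = -9 + V + g (p(V, g) = (g + V) - 9 = (V + g) - 9 = -9 + V + g)
p(48, k(-2*I(2, -5))) + 25212 = (-9 + 48 - 33/4) + 25212 = 123/4 + 25212 = 100971/4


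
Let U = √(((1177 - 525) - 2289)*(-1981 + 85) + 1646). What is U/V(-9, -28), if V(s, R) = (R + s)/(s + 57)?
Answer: -48*√3105398/37 ≈ -2286.1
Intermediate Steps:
V(s, R) = (R + s)/(57 + s)
U = √3105398 (U = √((652 - 2289)*(-1896) + 1646) = √(-1637*(-1896) + 1646) = √(3103752 + 1646) = √3105398 ≈ 1762.2)
U/V(-9, -28) = √3105398/(((-28 - 9)/(57 - 9))) = √3105398/((-37/48)) = √3105398/(((1/48)*(-37))) = √3105398/(-37/48) = √3105398*(-48/37) = -48*√3105398/37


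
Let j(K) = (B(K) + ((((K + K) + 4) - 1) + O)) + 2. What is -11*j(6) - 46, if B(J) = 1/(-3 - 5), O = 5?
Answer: -2293/8 ≈ -286.63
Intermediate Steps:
B(J) = -⅛ (B(J) = 1/(-8) = -⅛)
j(K) = 79/8 + 2*K (j(K) = (-⅛ + ((((K + K) + 4) - 1) + 5)) + 2 = (-⅛ + (((2*K + 4) - 1) + 5)) + 2 = (-⅛ + (((4 + 2*K) - 1) + 5)) + 2 = (-⅛ + ((3 + 2*K) + 5)) + 2 = (-⅛ + (8 + 2*K)) + 2 = (63/8 + 2*K) + 2 = 79/8 + 2*K)
-11*j(6) - 46 = -11*(79/8 + 2*6) - 46 = -11*(79/8 + 12) - 46 = -11*175/8 - 46 = -1925/8 - 46 = -2293/8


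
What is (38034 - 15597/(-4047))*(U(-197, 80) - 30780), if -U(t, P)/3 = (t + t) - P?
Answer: -1506448962270/1349 ≈ -1.1167e+9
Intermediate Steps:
U(t, P) = -6*t + 3*P (U(t, P) = -3*((t + t) - P) = -3*(2*t - P) = -3*(-P + 2*t) = -6*t + 3*P)
(38034 - 15597/(-4047))*(U(-197, 80) - 30780) = (38034 - 15597/(-4047))*((-6*(-197) + 3*80) - 30780) = (38034 - 15597*(-1/4047))*((1182 + 240) - 30780) = (38034 + 5199/1349)*(1422 - 30780) = (51313065/1349)*(-29358) = -1506448962270/1349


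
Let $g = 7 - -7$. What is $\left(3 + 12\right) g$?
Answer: $210$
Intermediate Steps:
$g = 14$ ($g = 7 + 7 = 14$)
$\left(3 + 12\right) g = \left(3 + 12\right) 14 = 15 \cdot 14 = 210$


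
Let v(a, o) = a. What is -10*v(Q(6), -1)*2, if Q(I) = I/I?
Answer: -20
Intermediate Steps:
Q(I) = 1
-10*v(Q(6), -1)*2 = -10*1*2 = -10*2 = -20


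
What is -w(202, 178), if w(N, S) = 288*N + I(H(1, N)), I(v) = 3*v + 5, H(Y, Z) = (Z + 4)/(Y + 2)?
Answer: -58387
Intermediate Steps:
H(Y, Z) = (4 + Z)/(2 + Y)
I(v) = 5 + 3*v
w(N, S) = 9 + 289*N (w(N, S) = 288*N + (5 + 3*((4 + N)/(2 + 1))) = 288*N + (5 + 3*((4 + N)/3)) = 288*N + (5 + 3*(4/3 + N/3)) = 288*N + (5 + (4 + N)) = 288*N + (9 + N) = 9 + 289*N)
-w(202, 178) = -(9 + 289*202) = -(9 + 58378) = -1*58387 = -58387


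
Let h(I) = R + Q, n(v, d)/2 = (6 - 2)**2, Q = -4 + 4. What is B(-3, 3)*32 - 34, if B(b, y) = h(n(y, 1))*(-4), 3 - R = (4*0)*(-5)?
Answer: -418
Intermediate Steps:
Q = 0
R = 3 (R = 3 - 4*0*(-5) = 3 - 0*(-5) = 3 - 1*0 = 3 + 0 = 3)
n(v, d) = 32 (n(v, d) = 2*(6 - 2)**2 = 2*4**2 = 2*16 = 32)
h(I) = 3 (h(I) = 3 + 0 = 3)
B(b, y) = -12 (B(b, y) = 3*(-4) = -12)
B(-3, 3)*32 - 34 = -12*32 - 34 = -384 - 34 = -418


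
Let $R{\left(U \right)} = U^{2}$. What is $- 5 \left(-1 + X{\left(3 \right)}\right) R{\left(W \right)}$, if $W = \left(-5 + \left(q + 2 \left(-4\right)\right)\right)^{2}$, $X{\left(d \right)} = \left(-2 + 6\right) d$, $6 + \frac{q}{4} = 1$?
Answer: $-65225655$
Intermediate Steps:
$q = -20$ ($q = -24 + 4 \cdot 1 = -24 + 4 = -20$)
$X{\left(d \right)} = 4 d$
$W = 1089$ ($W = \left(-5 + \left(-20 + 2 \left(-4\right)\right)\right)^{2} = \left(-5 - 28\right)^{2} = \left(-33\right)^{2} = 1089$)
$- 5 \left(-1 + X{\left(3 \right)}\right) R{\left(W \right)} = - 5 \left(-1 + 4 \cdot 3\right) 1089^{2} = - 5 \left(-1 + 12\right) 1185921 = \left(-5\right) 11 \cdot 1185921 = \left(-55\right) 1185921 = -65225655$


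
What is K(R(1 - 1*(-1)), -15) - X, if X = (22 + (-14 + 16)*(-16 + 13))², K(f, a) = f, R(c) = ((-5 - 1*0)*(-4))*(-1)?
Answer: -276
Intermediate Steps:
R(c) = -20 (R(c) = ((-5 + 0)*(-4))*(-1) = -5*(-4)*(-1) = 20*(-1) = -20)
X = 256 (X = (22 + 2*(-3))² = (22 - 6)² = 16² = 256)
K(R(1 - 1*(-1)), -15) - X = -20 - 1*256 = -20 - 256 = -276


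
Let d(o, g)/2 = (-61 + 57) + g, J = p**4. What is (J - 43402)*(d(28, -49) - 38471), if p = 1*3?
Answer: 1671194217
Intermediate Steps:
p = 3
J = 81 (J = 3**4 = 81)
d(o, g) = -8 + 2*g (d(o, g) = 2*((-61 + 57) + g) = 2*(-4 + g) = -8 + 2*g)
(J - 43402)*(d(28, -49) - 38471) = (81 - 43402)*((-8 + 2*(-49)) - 38471) = -43321*((-8 - 98) - 38471) = -43321*(-106 - 38471) = -43321*(-38577) = 1671194217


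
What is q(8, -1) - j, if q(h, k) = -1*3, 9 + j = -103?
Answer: 109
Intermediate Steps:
j = -112 (j = -9 - 103 = -112)
q(h, k) = -3
q(8, -1) - j = -3 - 1*(-112) = -3 + 112 = 109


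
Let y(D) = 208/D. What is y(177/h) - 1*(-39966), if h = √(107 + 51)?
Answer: 39966 + 208*√158/177 ≈ 39981.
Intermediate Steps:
h = √158 ≈ 12.570
y(177/h) - 1*(-39966) = 208/((177/(√158))) - 1*(-39966) = 208/((177*(√158/158))) + 39966 = 208/((177*√158/158)) + 39966 = 208*(√158/177) + 39966 = 208*√158/177 + 39966 = 39966 + 208*√158/177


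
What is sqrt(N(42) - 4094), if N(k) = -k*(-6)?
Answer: I*sqrt(3842) ≈ 61.984*I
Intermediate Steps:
N(k) = 6*k (N(k) = -(-6)*k = 6*k)
sqrt(N(42) - 4094) = sqrt(6*42 - 4094) = sqrt(252 - 4094) = sqrt(-3842) = I*sqrt(3842)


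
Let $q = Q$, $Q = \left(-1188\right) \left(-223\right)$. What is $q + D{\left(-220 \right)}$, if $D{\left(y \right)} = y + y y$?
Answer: $313104$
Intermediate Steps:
$D{\left(y \right)} = y + y^{2}$
$Q = 264924$
$q = 264924$
$q + D{\left(-220 \right)} = 264924 - 220 \left(1 - 220\right) = 264924 - -48180 = 264924 + 48180 = 313104$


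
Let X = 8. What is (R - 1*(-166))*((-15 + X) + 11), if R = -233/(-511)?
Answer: 340236/511 ≈ 665.82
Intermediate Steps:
R = 233/511 (R = -233*(-1/511) = 233/511 ≈ 0.45597)
(R - 1*(-166))*((-15 + X) + 11) = (233/511 - 1*(-166))*((-15 + 8) + 11) = (233/511 + 166)*(-7 + 11) = (85059/511)*4 = 340236/511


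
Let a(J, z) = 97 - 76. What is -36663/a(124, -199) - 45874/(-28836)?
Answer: -176041819/100926 ≈ -1744.3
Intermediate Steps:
a(J, z) = 21
-36663/a(124, -199) - 45874/(-28836) = -36663/21 - 45874/(-28836) = -36663*1/21 - 45874*(-1/28836) = -12221/7 + 22937/14418 = -176041819/100926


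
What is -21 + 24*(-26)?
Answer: -645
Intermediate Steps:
-21 + 24*(-26) = -21 - 624 = -645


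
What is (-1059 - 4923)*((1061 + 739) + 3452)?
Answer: -31417464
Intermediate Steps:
(-1059 - 4923)*((1061 + 739) + 3452) = -5982*(1800 + 3452) = -5982*5252 = -31417464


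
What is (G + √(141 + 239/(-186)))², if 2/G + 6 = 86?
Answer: 20789693/148800 + √4833582/3720 ≈ 140.31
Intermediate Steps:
G = 1/40 (G = 2/(-6 + 86) = 2/80 = 2*(1/80) = 1/40 ≈ 0.025000)
(G + √(141 + 239/(-186)))² = (1/40 + √(141 + 239/(-186)))² = (1/40 + √(141 + 239*(-1/186)))² = (1/40 + √(141 - 239/186))² = (1/40 + √(25987/186))² = (1/40 + √4833582/186)²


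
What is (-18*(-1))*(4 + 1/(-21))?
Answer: 498/7 ≈ 71.143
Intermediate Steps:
(-18*(-1))*(4 + 1/(-21)) = 18*(4 - 1/21) = 18*(83/21) = 498/7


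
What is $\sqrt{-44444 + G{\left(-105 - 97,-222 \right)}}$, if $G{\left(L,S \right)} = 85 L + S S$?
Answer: $3 i \sqrt{1370} \approx 111.04 i$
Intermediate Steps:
$G{\left(L,S \right)} = S^{2} + 85 L$ ($G{\left(L,S \right)} = 85 L + S^{2} = S^{2} + 85 L$)
$\sqrt{-44444 + G{\left(-105 - 97,-222 \right)}} = \sqrt{-44444 + \left(\left(-222\right)^{2} + 85 \left(-105 - 97\right)\right)} = \sqrt{-44444 + \left(49284 + 85 \left(-105 - 97\right)\right)} = \sqrt{-44444 + \left(49284 + 85 \left(-202\right)\right)} = \sqrt{-44444 + \left(49284 - 17170\right)} = \sqrt{-44444 + 32114} = \sqrt{-12330} = 3 i \sqrt{1370}$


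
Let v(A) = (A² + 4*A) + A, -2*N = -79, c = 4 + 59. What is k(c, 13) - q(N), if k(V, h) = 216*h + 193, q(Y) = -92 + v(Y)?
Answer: 5341/4 ≈ 1335.3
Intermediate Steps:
c = 63
N = 79/2 (N = -½*(-79) = 79/2 ≈ 39.500)
v(A) = A² + 5*A
q(Y) = -92 + Y*(5 + Y)
k(V, h) = 193 + 216*h
k(c, 13) - q(N) = (193 + 216*13) - (-92 + 79*(5 + 79/2)/2) = (193 + 2808) - (-92 + (79/2)*(89/2)) = 3001 - (-92 + 7031/4) = 3001 - 1*6663/4 = 3001 - 6663/4 = 5341/4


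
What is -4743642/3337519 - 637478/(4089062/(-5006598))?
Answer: 5325996579879311616/6823661058589 ≈ 7.8052e+5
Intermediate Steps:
-4743642/3337519 - 637478/(4089062/(-5006598)) = -4743642*1/3337519 - 637478/(4089062*(-1/5006598)) = -4743642/3337519 - 637478/(-2044531/2503299) = -4743642/3337519 - 637478*(-2503299/2044531) = -4743642/3337519 + 1595798039922/2044531 = 5325996579879311616/6823661058589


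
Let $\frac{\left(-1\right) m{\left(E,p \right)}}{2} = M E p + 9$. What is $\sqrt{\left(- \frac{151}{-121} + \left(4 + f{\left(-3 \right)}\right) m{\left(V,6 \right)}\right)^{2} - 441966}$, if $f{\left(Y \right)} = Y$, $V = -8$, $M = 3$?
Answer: $\frac{i \sqrt{5393606165}}{121} \approx 606.95 i$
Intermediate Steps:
$m{\left(E,p \right)} = -18 - 6 E p$ ($m{\left(E,p \right)} = - 2 \left(3 E p + 9\right) = - 2 \left(9 + 3 E p\right) = -18 - 6 E p$)
$\sqrt{\left(- \frac{151}{-121} + \left(4 + f{\left(-3 \right)}\right) m{\left(V,6 \right)}\right)^{2} - 441966} = \sqrt{\left(- \frac{151}{-121} + \left(4 - 3\right) \left(-18 - \left(-48\right) 6\right)\right)^{2} - 441966} = \sqrt{\left(\left(-151\right) \left(- \frac{1}{121}\right) + 1 \left(-18 + 288\right)\right)^{2} - 441966} = \sqrt{\left(\frac{151}{121} + 1 \cdot 270\right)^{2} - 441966} = \sqrt{\left(\frac{151}{121} + 270\right)^{2} - 441966} = \sqrt{\left(\frac{32821}{121}\right)^{2} - 441966} = \sqrt{\frac{1077218041}{14641} - 441966} = \sqrt{- \frac{5393606165}{14641}} = \frac{i \sqrt{5393606165}}{121}$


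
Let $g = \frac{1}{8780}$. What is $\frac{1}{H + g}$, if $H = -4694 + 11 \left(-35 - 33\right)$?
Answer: $- \frac{8780}{47780759} \approx -0.00018376$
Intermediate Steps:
$H = -5442$ ($H = -4694 + 11 \left(-68\right) = -4694 - 748 = -5442$)
$g = \frac{1}{8780} \approx 0.0001139$
$\frac{1}{H + g} = \frac{1}{-5442 + \frac{1}{8780}} = \frac{1}{- \frac{47780759}{8780}} = - \frac{8780}{47780759}$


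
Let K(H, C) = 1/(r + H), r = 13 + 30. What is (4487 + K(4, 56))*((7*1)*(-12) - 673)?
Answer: -159643730/47 ≈ -3.3967e+6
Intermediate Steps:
r = 43
K(H, C) = 1/(43 + H)
(4487 + K(4, 56))*((7*1)*(-12) - 673) = (4487 + 1/(43 + 4))*((7*1)*(-12) - 673) = (4487 + 1/47)*(7*(-12) - 673) = (4487 + 1/47)*(-84 - 673) = (210890/47)*(-757) = -159643730/47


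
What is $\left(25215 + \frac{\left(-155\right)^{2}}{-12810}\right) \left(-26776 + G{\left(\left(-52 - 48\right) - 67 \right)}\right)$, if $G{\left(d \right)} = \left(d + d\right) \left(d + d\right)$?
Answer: $\frac{912741833250}{427} \approx 2.1376 \cdot 10^{9}$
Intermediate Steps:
$G{\left(d \right)} = 4 d^{2}$ ($G{\left(d \right)} = 2 d 2 d = 4 d^{2}$)
$\left(25215 + \frac{\left(-155\right)^{2}}{-12810}\right) \left(-26776 + G{\left(\left(-52 - 48\right) - 67 \right)}\right) = \left(25215 + \frac{\left(-155\right)^{2}}{-12810}\right) \left(-26776 + 4 \left(\left(-52 - 48\right) - 67\right)^{2}\right) = \left(25215 + 24025 \left(- \frac{1}{12810}\right)\right) \left(-26776 + 4 \left(-100 - 67\right)^{2}\right) = \left(25215 - \frac{4805}{2562}\right) \left(-26776 + 4 \left(-167\right)^{2}\right) = \frac{64596025 \left(-26776 + 4 \cdot 27889\right)}{2562} = \frac{64596025 \left(-26776 + 111556\right)}{2562} = \frac{64596025}{2562} \cdot 84780 = \frac{912741833250}{427}$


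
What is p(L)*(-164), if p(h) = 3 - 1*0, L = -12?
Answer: -492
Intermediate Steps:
p(h) = 3 (p(h) = 3 + 0 = 3)
p(L)*(-164) = 3*(-164) = -492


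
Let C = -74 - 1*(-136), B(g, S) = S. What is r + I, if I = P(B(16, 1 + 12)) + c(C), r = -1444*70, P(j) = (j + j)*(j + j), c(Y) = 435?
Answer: -99969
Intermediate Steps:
C = 62 (C = -74 + 136 = 62)
P(j) = 4*j² (P(j) = (2*j)*(2*j) = 4*j²)
r = -101080
I = 1111 (I = 4*(1 + 12)² + 435 = 4*13² + 435 = 4*169 + 435 = 676 + 435 = 1111)
r + I = -101080 + 1111 = -99969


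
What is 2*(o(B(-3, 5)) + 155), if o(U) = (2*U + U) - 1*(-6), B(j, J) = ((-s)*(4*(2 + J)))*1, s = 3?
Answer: -182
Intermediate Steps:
B(j, J) = -24 - 12*J (B(j, J) = ((-1*3)*(4*(2 + J)))*1 = -3*(8 + 4*J)*1 = (-24 - 12*J)*1 = -24 - 12*J)
o(U) = 6 + 3*U (o(U) = 3*U + 6 = 6 + 3*U)
2*(o(B(-3, 5)) + 155) = 2*((6 + 3*(-24 - 12*5)) + 155) = 2*((6 + 3*(-24 - 60)) + 155) = 2*((6 + 3*(-84)) + 155) = 2*((6 - 252) + 155) = 2*(-246 + 155) = 2*(-91) = -182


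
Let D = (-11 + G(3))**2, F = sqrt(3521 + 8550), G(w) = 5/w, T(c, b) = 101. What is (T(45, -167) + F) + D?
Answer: 1693/9 + sqrt(12071) ≈ 297.98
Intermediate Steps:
F = sqrt(12071) ≈ 109.87
D = 784/9 (D = (-11 + 5/3)**2 = (-28/3)**2 = 784/9 ≈ 87.111)
(T(45, -167) + F) + D = (101 + sqrt(12071)) + 784/9 = 1693/9 + sqrt(12071)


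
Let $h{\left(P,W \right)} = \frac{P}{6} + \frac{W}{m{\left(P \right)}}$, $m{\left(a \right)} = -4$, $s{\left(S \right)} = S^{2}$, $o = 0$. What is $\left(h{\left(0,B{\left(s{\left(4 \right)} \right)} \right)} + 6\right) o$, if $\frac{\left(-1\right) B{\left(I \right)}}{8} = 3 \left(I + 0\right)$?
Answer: $0$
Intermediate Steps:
$B{\left(I \right)} = - 24 I$ ($B{\left(I \right)} = - 8 \cdot 3 \left(I + 0\right) = - 8 \cdot 3 I = - 24 I$)
$h{\left(P,W \right)} = - \frac{W}{4} + \frac{P}{6}$ ($h{\left(P,W \right)} = \frac{P}{6} + \frac{W}{-4} = P \frac{1}{6} + W \left(- \frac{1}{4}\right) = \frac{P}{6} - \frac{W}{4} = - \frac{W}{4} + \frac{P}{6}$)
$\left(h{\left(0,B{\left(s{\left(4 \right)} \right)} \right)} + 6\right) o = \left(\left(- \frac{\left(-24\right) 4^{2}}{4} + \frac{1}{6} \cdot 0\right) + 6\right) 0 = \left(\left(- \frac{\left(-24\right) 16}{4} + 0\right) + 6\right) 0 = \left(\left(\left(- \frac{1}{4}\right) \left(-384\right) + 0\right) + 6\right) 0 = \left(\left(96 + 0\right) + 6\right) 0 = \left(96 + 6\right) 0 = 102 \cdot 0 = 0$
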